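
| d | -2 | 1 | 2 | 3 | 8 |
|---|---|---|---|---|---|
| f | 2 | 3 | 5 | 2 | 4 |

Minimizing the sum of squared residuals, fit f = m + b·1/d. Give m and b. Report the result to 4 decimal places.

m = 2.9572, b = 0.8324

The normal system XᵀX·[m, b]ᵀ = Xᵀf is [[5, 35/24]; [35/24, 937/576]]·[m, b]ᵀ = [16, 17/3]ᵀ.
Δ = 5·(937/576) − (35/24)² = 865/144.
m = (16·(937/576) − (35/24)·(17/3))/(865/144) = 2558/865; b = (5·(17/3) − (35/24)·16)/(865/144) = 144/173.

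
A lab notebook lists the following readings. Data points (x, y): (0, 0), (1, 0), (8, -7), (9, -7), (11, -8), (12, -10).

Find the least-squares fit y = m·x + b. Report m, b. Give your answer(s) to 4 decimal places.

m = -0.8280, b = 0.3248

Sums needed: Σx·x = 411, Σx = 41, Σ1 = 6.
Moment sums: Σx·y = -327, Σy = -32.
AᵀA·[m, b]ᵀ = Aᵀy becomes [[411, 41]; [41, 6]]·[m, b]ᵀ = [-327, -32]ᵀ.
Determinant 411·6 − 41² = 785.
m = ((-327)·6 − 41·(-32))/785 = -130/157; b = (411·(-32) − 41·(-327))/785 = 51/157.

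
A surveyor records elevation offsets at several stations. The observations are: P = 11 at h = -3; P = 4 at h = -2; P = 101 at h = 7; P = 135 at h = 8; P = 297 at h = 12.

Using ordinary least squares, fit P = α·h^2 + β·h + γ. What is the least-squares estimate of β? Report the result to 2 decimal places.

From the data, Σh^2·h^2 = 27330, Σh^2·h = 2548, Σh^2 = 270, Σh·h = 270, Σh = 22, Σ1 = 5.
And Σh^2·P = 56472, Σh·P = 5310, ΣP = 548.
AᵀA·[α, β, γ]ᵀ = AᵀP becomes [[27330, 2548, 270]; [2548, 270, 22]; [270, 22, 5]]·[α, β, γ]ᵀ = [56472, 5310, 548]ᵀ.
Row-reducing yields α = 178312/89675, β = 237/211, γ = -243658/89675.

β = 1.12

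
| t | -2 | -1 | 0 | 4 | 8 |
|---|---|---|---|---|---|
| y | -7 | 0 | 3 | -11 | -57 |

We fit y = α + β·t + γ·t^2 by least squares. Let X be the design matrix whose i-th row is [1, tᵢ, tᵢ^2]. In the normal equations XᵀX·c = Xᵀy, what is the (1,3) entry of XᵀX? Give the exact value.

85

Row 1 ↔ basis 1, column 3 ↔ basis t^2, so (XᵀX)_{1,3} = Σᵢ t^2 = (1)·(4) + (1)·(1) + (1)·(0) + (1)·(16) + (1)·(64) = 85.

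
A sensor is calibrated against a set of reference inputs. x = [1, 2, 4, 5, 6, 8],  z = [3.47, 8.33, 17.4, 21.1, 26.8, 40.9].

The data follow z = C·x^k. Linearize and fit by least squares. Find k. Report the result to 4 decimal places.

Let Y = ln z. Fitting Y = k·ln x + ln C by least squares:
Σln x = 7.5601, Σ(ln x)² = 12.5270, Σln z = 16.2693, Σln x·ln z = 23.9460.
Equations: 12.5270·k + 7.5601·ln C = 23.9460;  7.5601·k + 6·ln C = 16.2693.
Slope k = (n·Σln x·ln z − Σln x·Σln z)/(n·Σ(ln x)² − (Σln x)²) = (6·23.9460 − 7.5601·16.2693)/18.0074 = 1.14835; ln C = (Σln z − k·Σln x)/n = 1.26461.

k = 1.1484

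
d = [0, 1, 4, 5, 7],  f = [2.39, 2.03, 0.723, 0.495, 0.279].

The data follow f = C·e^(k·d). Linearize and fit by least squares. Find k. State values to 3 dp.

Let Y = ln f. Fitting Y = k·d + ln C by least squares:
AᵀA = [[91.0000, 17.0000]; [17.0000, 5]], rhs = [-13.0411, -0.7248]ᵀ  (here Σd = 17.0000, Σ(d)² = 91.0000, Σln f = -0.7248, Σd·ln f = -13.0411).
Solving (det = 166.0000): k = -0.31858, ln C = 0.93823.

k = -0.319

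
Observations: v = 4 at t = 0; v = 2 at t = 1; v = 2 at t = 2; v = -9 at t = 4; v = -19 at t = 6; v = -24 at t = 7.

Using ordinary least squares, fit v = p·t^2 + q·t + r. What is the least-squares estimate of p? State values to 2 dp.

p = -0.37

The normal system XᵀX·[p, q, r]ᵀ = Xᵀv is [[3970, 632, 106]; [632, 106, 20]; [106, 20, 6]]·[p, q, r]ᵀ = [-1994, -312, -44]ᵀ.
Row-reducing yields p = -1337/3630, q = -263/165, r = 5429/1210.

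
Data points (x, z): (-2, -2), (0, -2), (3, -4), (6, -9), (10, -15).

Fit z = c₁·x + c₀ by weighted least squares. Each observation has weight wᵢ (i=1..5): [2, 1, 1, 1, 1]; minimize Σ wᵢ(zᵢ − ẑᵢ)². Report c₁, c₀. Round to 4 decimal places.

MᵀWM·[c₁, c₀]ᵀ = MᵀWz reads: 153·c₁ + 15·c₀ = -208;  15·c₁ + 6·c₀ = -34.
(Σwᵢ·x·x = 153, Σwᵢ·x = 15, Σwᵢ·1 = 6, Σwᵢ·x·z = -208, Σwᵢ·z = -34.)
Determinant 153·6 − 15² = 693.
c₁ = ((-208)·6 − 15·(-34))/693 = -82/77; c₀ = (153·(-34) − 15·(-208))/693 = -694/231.

c₁ = -1.0649, c₀ = -3.0043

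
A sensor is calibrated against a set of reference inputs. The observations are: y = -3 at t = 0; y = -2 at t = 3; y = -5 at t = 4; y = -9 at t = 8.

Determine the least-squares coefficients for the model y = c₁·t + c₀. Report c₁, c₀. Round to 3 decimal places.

The normal equations are: 89·c₁ + 15·c₀ = -98;  15·c₁ + 4·c₀ = -19.
Δ = 89·4 − 15² = 131.
c₁ = ((-98)·4 − 15·(-19))/131 = -107/131; c₀ = (89·(-19) − 15·(-98))/131 = -221/131.

c₁ = -0.817, c₀ = -1.687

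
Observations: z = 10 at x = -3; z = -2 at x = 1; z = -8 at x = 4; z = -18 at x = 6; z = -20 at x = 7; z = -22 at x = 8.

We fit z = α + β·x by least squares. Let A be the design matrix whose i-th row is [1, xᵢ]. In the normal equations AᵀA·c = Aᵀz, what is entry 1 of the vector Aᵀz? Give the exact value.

Entry 1 ↔ basis 1, so (Aᵀz)_{1} = Σᵢ zᵢ = (1)·(10) + (1)·(-2) + (1)·(-8) + (1)·(-18) + (1)·(-20) + (1)·(-22) = -60.

-60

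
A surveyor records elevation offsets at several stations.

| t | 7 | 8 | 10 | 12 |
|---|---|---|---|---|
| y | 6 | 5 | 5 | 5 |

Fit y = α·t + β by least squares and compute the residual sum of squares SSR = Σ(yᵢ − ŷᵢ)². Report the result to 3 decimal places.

With design matrix X, XᵀX = [[357, 37]; [37, 4]] and Xᵀy = [192, 21]ᵀ.
Eliminating β: 4·(row 1) − 37·(row 2) gives 59·α = 4·192 − 37·21 = -9, so α = -9/59.
Then β = (21 − 37·(-9/59))/4 = 393/59.
Residuals: 24/59, -26/59, -8/59, 10/59; SSR = 24/59.

SSR = 0.407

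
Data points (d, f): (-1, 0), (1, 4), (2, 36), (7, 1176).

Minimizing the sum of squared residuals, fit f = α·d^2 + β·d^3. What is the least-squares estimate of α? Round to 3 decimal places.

α = 2.832

Setting ∂/∂α … = 0 gives: 2419·α + 16839·β = 57772;  16839·α + 117715·β = 403660.
Determinant 2419·117715 − 16839² = 1200664.
α = (57772·117715 − 16839·403660)/1200664 = 425030/150083; β = (2419·403660 − 16839·57772)/1200664 = 453854/150083.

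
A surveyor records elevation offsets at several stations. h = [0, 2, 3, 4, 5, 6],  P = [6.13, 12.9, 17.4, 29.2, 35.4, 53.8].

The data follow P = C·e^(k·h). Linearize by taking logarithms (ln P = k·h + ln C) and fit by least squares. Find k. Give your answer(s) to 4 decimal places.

k = 0.3607

Let Y = ln P. Fitting Y = k·h + ln C by least squares:
Σh = 20.0000, Σ(h)² = 90.0000, Σln P = 18.1530, Σh·ln P = 68.9257.
Normal system: [[90.0000, 20.0000]; [20.0000, 6]]·[k, ln C]ᵀ = [68.9257, 18.1530]ᵀ.
Δ = 90.0000·6 − (20.0000)² = 140.0000; k = (68.9257·6 − 20.0000·18.1530)/140.0000 = 0.36067, ln C = (90.0000·18.1530 − 20.0000·68.9257)/140.0000 = 1.82328.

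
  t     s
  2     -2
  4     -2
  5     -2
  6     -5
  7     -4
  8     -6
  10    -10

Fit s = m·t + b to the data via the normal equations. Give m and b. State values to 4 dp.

Sums needed: Σt·t = 294, Σt = 42, Σ1 = 7.
Right-hand side: Σt·s = -228, Σs = -31.
Determinant 294·7 − 42² = 294.
m = ((-228)·7 − 42·(-31))/294 = -1; b = (294·(-31) − 42·(-228))/294 = 11/7.

m = -1.0000, b = 1.5714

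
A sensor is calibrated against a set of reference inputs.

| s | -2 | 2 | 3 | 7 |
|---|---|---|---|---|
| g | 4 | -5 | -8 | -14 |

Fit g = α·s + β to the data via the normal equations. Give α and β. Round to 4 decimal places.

α = -2.0122, β = -0.7195

Entries of XᵀX: Σs·s = 66, Σs = 10, Σ1 = 4.
And Σs·g = -140, Σg = -23.
Δ = 66·4 − 10² = 164.
α = ((-140)·4 − 10·(-23))/164 = -165/82; β = (66·(-23) − 10·(-140))/164 = -59/82.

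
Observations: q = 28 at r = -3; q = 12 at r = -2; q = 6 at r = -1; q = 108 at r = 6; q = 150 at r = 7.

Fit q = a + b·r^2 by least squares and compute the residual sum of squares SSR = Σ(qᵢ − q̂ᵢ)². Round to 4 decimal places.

SSR = 8.9732

Sums needed: Σ1 = 5, Σr^2 = 99, Σr^2·r^2 = 3795.
Right-hand side: Σq = 304, Σr^2·q = 11544.
Normal equations: [[5, 99]; [99, 3795]]·[a, b]ᵀ = [304, 11544]ᵀ.
Determinant 5·3795 − 99² = 9174.
a = (304·3795 − 99·11544)/9174 = 164/139; b = (5·11544 − 99·304)/9174 = 4604/1529.
Residuals: -428/1529, -1872/1529, 2766/1529, -2416/1529, 1950/1529; SSR = 13720/1529.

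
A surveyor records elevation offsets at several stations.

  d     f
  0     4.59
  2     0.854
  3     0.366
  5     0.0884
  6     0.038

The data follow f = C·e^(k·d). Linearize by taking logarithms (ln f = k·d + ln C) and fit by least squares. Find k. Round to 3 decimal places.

Taking logs, ln f = k·d + ln C, so regress ln f on d.
XᵀX = [[74.0000, 16.0000]; [16.0000, 5]], rhs = [-35.0814, -5.3351]ᵀ  (here Σd = 16.0000, Σ(d)² = 74.0000, Σln f = -5.3351, Σd·ln f = -35.0814).
Δ = 74.0000·5 − (16.0000)² = 114.0000; k = (-35.0814·5 − 16.0000·-5.3351)/114.0000 = -0.78987, ln C = (74.0000·-5.3351 − 16.0000·-35.0814)/114.0000 = 1.46056.

k = -0.790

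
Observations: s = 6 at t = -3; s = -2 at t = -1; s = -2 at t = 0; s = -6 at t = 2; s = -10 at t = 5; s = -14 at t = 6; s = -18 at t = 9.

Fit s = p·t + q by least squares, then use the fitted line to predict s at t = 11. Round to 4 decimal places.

From the data, Σt·t = 156, Σt = 18, Σ1 = 7.
Moment sums: Σt·s = -324, Σs = -46.
So XᵀX·[p, q]ᵀ = Xᵀs: [[156, 18]; [18, 7]]·[p, q]ᵀ = [-324, -46]ᵀ.
Δ = 156·7 − 18² = 768.
p = ((-324)·7 − 18·(-46))/768 = -15/8; q = (156·(-46) − 18·(-324))/768 = -7/4.
At t = 11: ŝ = (-15/8)·(11) + (-7/4)·(1) = -179/8.

ŝ = -22.3750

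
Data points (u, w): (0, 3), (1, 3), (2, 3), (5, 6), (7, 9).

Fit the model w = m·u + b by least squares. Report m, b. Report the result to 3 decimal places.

m = 0.882, b = 2.153

The normal equations are: 79·m + 15·b = 102;  15·m + 5·b = 24.
(Σu·u = 79, Σu = 15, Σ1 = 5, Σu·w = 102, Σw = 24.)
Δ = 79·5 − 15² = 170.
m = (102·5 − 15·24)/170 = 15/17; b = (79·24 − 15·102)/170 = 183/85.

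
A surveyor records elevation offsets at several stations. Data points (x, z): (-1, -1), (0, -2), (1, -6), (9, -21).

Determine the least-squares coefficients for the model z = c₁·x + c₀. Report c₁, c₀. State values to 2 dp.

Sums needed: Σx·x = 83, Σx = 9, Σ1 = 4.
Right-hand side: Σx·z = -194, Σz = -30.
MᵀM·[c₁, c₀]ᵀ = Mᵀz becomes [[83, 9]; [9, 4]]·[c₁, c₀]ᵀ = [-194, -30]ᵀ.
Eliminating c₀: 4·(row 1) − 9·(row 2) gives 251·c₁ = 4·(-194) − 9·(-30) = -506, so c₁ = -506/251.
Then c₀ = ((-30) − 9·(-506/251))/4 = -744/251.

c₁ = -2.02, c₀ = -2.96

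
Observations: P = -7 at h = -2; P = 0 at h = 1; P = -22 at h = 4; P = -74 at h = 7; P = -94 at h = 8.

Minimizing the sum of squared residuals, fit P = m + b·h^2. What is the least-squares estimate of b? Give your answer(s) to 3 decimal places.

With design matrix X, XᵀX = [[5, 134]; [134, 6770]] and XᵀP = [-197, -10022]ᵀ.
Eliminating b: 6770·(row 1) − 134·(row 2) gives 15894·m = 6770·(-197) − 134·(-10022) = 9258, so m = 1543/2649.
Then b = ((-10022) − 134·(1543/2649))/6770 = -3952/2649.

b = -1.492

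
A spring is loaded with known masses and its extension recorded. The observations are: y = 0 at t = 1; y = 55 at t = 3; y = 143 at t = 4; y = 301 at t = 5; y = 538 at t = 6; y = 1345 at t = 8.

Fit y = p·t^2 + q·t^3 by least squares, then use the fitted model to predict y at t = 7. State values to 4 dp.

ŷ = 882.0476

Entries of XᵀX: Σt^2·t^2 = 6355, Σt^2·t^3 = 44937, Σt^3·t^3 = 329251.
And Σt^2·y = 115756, Σt^3·y = 853110.
det = 6355·329251 − 44937² = 73056136.
p = (115756·329251 − 44937·853110)/73056136 = -111712657/36528068; q = (6355·853110 − 44937·115756)/73056136 = 109893339/36528068.
At t = 7: ŷ = (-111712657/36528068)·(49) + (109893339/36528068)·(343) = 8054873771/9132017.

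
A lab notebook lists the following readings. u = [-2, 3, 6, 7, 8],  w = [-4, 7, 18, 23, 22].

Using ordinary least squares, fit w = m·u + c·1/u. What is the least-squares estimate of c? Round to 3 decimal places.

Forming XᵀX = [[162, 5]; [5, 11993/28224]] and Xᵀw = [474, 1123/84]ᵀ gives XᵀX·[m, c]ᵀ = Xᵀw.
Determinant 162·(11993/28224) − 5² = 68737/1568.
m = (474·(11993/28224) − 5·(1123/84))/(68737/1568) = 633007/206211; c = (162·(1123/84) − 5·474)/(68737/1568) = -320208/68737.

c = -4.658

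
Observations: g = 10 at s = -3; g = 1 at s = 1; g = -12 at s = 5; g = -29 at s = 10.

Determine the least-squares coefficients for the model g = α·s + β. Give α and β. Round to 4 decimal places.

Compute the Gram sums: Σs·s = 135, Σs = 13, Σ1 = 4.
And Σs·g = -379, Σg = -30.
So AᵀA·[α, β]ᵀ = Aᵀg: [[135, 13]; [13, 4]]·[α, β]ᵀ = [-379, -30]ᵀ.
det = 135·4 − 13² = 371.
α = ((-379)·4 − 13·(-30))/371 = -1126/371; β = (135·(-30) − 13·(-379))/371 = 877/371.

α = -3.0350, β = 2.3639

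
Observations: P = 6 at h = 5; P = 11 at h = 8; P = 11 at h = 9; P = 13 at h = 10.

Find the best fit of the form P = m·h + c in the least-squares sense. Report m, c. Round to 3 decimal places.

m = 1.357, c = -0.607

Sums needed: Σh·h = 270, Σh = 32, Σ1 = 4.
And Σh·P = 347, ΣP = 41.
MᵀM·[m, c]ᵀ = MᵀP becomes [[270, 32]; [32, 4]]·[m, c]ᵀ = [347, 41]ᵀ.
Δ = 270·4 − 32² = 56.
m = (347·4 − 32·41)/56 = 19/14; c = (270·41 − 32·347)/56 = -17/28.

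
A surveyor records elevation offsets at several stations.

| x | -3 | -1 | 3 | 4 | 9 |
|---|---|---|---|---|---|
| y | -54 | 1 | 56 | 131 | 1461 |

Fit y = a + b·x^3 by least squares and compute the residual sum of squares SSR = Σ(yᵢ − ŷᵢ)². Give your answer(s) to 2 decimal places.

SSR = 5.65

From the data, Σ1 = 5, Σx^3 = 792, Σx^3·x^3 = 536996.
For Mᵀy: Σy = 1595, Σx^3·y = 1076422.
MᵀM·[a, b]ᵀ = Mᵀy becomes [[5, 792]; [792, 536996]]·[a, b]ᵀ = [1595, 1076422]ᵀ.
det = 5·536996 − 792² = 2057716.
a = (1595·536996 − 792·1076422)/2057716 = 995599/514429; b = (5·1076422 − 792·1595)/2057716 = 2059435/1028858.
Residuals: -1944785/1028858, 1097095/1028858, 20105/1028858, 492680/514429, -157775/1028858; SSR = 2907125/514429.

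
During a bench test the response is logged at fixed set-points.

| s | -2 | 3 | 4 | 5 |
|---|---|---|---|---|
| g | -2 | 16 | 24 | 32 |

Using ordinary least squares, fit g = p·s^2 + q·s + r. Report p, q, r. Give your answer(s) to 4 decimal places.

p = 0.6163, q = 3.0349, r = 1.5930

Normal-equation sums: Σs^2·s^2 = 978, Σs^2·s = 208, Σs^2 = 54, Σs·s = 54, Σs = 10, Σ1 = 4.
Right-hand side: Σs^2·g = 1320, Σs·g = 308, Σg = 70.
AᵀA·[p, q, r]ᵀ = Aᵀg becomes [[978, 208, 54]; [208, 54, 10]; [54, 10, 4]]·[p, q, r]ᵀ = [1320, 308, 70]ᵀ.
Inverting the 3×3 Gram matrix, [p, q, r]ᵀ = [53/86, 261/86, 137/86]ᵀ.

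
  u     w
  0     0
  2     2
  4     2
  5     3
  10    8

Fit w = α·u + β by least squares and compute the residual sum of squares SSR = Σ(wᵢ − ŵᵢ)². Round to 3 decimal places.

SSR = 1.915

Normal-equation sums: Σu·u = 145, Σu = 21, Σ1 = 5.
Moment sums: Σu·w = 107, Σw = 15.
det = 145·5 − 21² = 284.
α = (107·5 − 21·15)/284 = 55/71; β = (145·15 − 21·107)/284 = -18/71.
Residuals: 18/71, 50/71, -60/71, -44/71, 36/71; SSR = 136/71.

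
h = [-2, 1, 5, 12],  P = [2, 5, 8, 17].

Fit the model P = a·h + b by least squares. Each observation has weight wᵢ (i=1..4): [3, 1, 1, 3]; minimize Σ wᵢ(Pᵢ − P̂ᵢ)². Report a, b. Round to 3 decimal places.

From the data, Σwᵢ·h·h = 470, Σwᵢ·h = 36, Σwᵢ·1 = 8.
Moment sums: Σwᵢ·h·P = 645, Σwᵢ·P = 70.
AᵀWA·[a, b]ᵀ = AᵀWP becomes [[470, 36]; [36, 8]]·[a, b]ᵀ = [645, 70]ᵀ.
det = 470·8 − 36² = 2464.
a = (645·8 − 36·70)/2464 = 15/14; b = (470·70 − 36·645)/2464 = 55/14.

a = 1.071, b = 3.929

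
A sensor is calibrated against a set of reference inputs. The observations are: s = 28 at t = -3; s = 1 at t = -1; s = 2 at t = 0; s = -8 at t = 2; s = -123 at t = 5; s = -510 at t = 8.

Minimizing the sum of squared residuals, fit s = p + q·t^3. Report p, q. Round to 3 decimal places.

Normal-equation sums: Σ1 = 6, Σt^3 = 617, Σt^3·t^3 = 278563.
Right-hand side: Σs = -610, Σt^3·s = -277316.
Normal equations: [[6, 617]; [617, 278563]]·[p, q]ᵀ = [-610, -277316]ᵀ.
det = 6·278563 − 617² = 1290689.
p = ((-610)·278563 − 617·(-277316))/1290689 = 1180542/1290689; q = (6·(-277316) − 617·(-610))/1290689 = -1287526/1290689.

p = 0.915, q = -0.998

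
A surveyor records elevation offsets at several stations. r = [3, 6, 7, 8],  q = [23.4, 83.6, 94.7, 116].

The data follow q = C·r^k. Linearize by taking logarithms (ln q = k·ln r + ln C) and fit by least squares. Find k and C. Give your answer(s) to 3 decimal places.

k = 1.653, C = 3.904

Linearized form: ln q = k·ln r + ln C. From the 4 transformed points,
Σln r = 6.9157, Σ(ln r)² = 12.5280, Σln q = 16.8831, Σln r·ln q = 30.1341.
Equations: 12.5280·k + 6.9157·ln C = 30.1341;  6.9157·k + 4·ln C = 16.8831.
Slope k = (n·Σln r·ln q − Σln r·Σln q)/(n·Σ(ln r)² − (Σln r)²) = (4·30.1341 − 6.9157·16.8831)/2.2847 = 1.65349; ln C = (Σln q − k·Σln r)/n = 1.36201, so C = exp(1.36201) = 3.90403.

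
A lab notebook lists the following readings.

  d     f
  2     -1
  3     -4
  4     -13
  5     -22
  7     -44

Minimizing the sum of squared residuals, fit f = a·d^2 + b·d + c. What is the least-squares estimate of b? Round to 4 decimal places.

b = -0.9072

Setting ∂/∂a … = 0 gives: 3379·a + 567·b + 103·c = -2954;  567·a + 103·b + 21·c = -484;  103·a + 21·b + 5·c = -84.
(Σd^2·d^2 = 3379, Σd^2·d = 567, Σd^2 = 103, Σd·d = 103, Σd = 21, Σ1 = 5, Σd^2·f = -2954, Σd·f = -484, Σf = -84.)
Row-reducing yields a = -85/97, b = -88/97, c = 491/97.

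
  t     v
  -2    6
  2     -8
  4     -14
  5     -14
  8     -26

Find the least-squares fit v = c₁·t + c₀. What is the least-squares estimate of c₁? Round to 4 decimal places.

The normal system AᵀA·[c₁, c₀]ᵀ = Aᵀv is [[113, 17]; [17, 5]]·[c₁, c₀]ᵀ = [-362, -56]ᵀ.
Determinant 113·5 − 17² = 276.
c₁ = ((-362)·5 − 17·(-56))/276 = -143/46; c₀ = (113·(-56) − 17·(-362))/276 = -29/46.

c₁ = -3.1087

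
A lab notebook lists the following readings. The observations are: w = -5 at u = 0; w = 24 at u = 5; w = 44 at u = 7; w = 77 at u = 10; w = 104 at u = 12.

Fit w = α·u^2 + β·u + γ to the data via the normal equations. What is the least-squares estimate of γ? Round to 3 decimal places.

Compute the Gram sums: Σu^2·u^2 = 33762, Σu^2·u = 3196, Σu^2 = 318, Σu·u = 318, Σu = 34, Σ1 = 5.
Right-hand side: Σu^2·w = 25432, Σu·w = 2446, Σw = 244.
MᵀM·[α, β, γ]ᵀ = Mᵀw becomes [[33762, 3196, 318]; [3196, 318, 34]; [318, 34, 5]]·[α, β, γ]ᵀ = [25432, 2446, 244]ᵀ.
Row-reducing yields α = 11816/26675, β = 101093/26675, γ = -27438/5335.

γ = -5.143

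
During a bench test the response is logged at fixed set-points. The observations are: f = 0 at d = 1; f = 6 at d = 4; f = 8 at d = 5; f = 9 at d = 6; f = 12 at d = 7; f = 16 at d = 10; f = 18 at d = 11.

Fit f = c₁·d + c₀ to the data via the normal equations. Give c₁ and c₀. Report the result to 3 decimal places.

c₁ = 1.768, c₀ = -1.256

Entries of MᵀM: Σd·d = 348, Σd = 44, Σ1 = 7.
And Σd·f = 560, Σf = 69.
Δ = 348·7 − 44² = 500.
c₁ = (560·7 − 44·69)/500 = 221/125; c₀ = (348·69 − 44·560)/500 = -157/125.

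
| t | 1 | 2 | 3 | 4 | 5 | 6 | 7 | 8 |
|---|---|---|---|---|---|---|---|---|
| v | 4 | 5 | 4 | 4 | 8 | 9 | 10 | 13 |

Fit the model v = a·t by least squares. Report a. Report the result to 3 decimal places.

The normal system AᵀA·[a]ᵀ = Aᵀv is [[204]]·[a]ᵀ = [310]ᵀ.
a = 310/204 = 1.51961.

a = 1.520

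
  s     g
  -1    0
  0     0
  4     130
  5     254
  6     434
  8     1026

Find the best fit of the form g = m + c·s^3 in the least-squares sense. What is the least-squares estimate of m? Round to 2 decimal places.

m = 1.80

Entries of AᵀA: Σ1 = 6, Σs^3 = 916, Σs^3·s^3 = 328522.
And Σg = 1844, Σs^3·g = 659126.
AᵀA·[m, c]ᵀ = Aᵀg becomes [[6, 916]; [916, 328522]]·[m, c]ᵀ = [1844, 659126]ᵀ.
det = 6·328522 − 916² = 1132076.
m = (1844·328522 − 916·659126)/1132076 = 508788/283019; c = (6·659126 − 916·1844)/1132076 = 566413/283019.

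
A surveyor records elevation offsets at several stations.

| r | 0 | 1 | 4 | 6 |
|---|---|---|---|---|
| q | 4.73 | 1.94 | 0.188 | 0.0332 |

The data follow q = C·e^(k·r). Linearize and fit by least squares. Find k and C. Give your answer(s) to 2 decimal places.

k = -0.82, C = 4.63

Let Y = ln q. Fitting Y = k·r + ln C by least squares:
Over the data: Σr = 11.0000, Σ(r)² = 53.0000, Σln q = -2.8599, Σr·ln q = -26.4538.
Normal system: [[53.0000, 11.0000]; [11.0000, 4]]·[k, ln C]ᵀ = [-26.4538, -2.8599]ᵀ.
Solving (det = 91.0000): k = -0.81710, ln C = 1.53205, so C = exp(1.53205) = 4.62767.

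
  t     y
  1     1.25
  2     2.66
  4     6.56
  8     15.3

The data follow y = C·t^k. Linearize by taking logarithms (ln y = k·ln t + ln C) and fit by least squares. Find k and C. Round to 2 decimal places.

k = 1.21, C = 1.21

Taking logs, ln y = k·ln t + ln C, so regress ln y on ln t.
Σln t = 4.1589, Σ(ln t)² = 6.7263, Σln y = 5.8103, Σln t·ln y = 8.9581.
Normal system: [[6.7263, 4.1589]; [4.1589, 4]]·[k, ln C]ᵀ = [8.9581, 5.8103]ᵀ.
Slope k = (n·Σln t·ln y − Σln t·Σln y)/(n·Σ(ln t)² − (Σln t)²) = (4·8.9581 − 4.1589·5.8103)/9.6091 = 1.21429; ln C = (Σln y − k·Σln t)/n = 0.19006, so C = exp(0.19006) = 1.20932.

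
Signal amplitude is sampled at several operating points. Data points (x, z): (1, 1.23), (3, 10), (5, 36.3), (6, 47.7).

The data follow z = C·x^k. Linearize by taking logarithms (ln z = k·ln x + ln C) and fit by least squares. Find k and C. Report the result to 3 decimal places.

With ln zᵢ as the transformed response and ln xᵢ as the regressor:
Over the data: Σln x = 4.4998, Σ(ln x)² = 7.0076, Σln z = 9.9663, Σln x·ln z = 15.2355.
Normal system: [[7.0076, 4.4998]; [4.4998, 4]]·[k, ln C]ᵀ = [15.2355, 9.9663]ᵀ.
Solving (det = 7.7823): k = 2.06819, ln C = 0.16497, so C = exp(0.16497) = 1.17935.

k = 2.068, C = 1.179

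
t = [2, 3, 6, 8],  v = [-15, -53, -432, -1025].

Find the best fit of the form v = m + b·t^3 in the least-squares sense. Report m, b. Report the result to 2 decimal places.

Forming AᵀA = [[4, 763]; [763, 309593]] and Aᵀv = [-1525, -619663]ᵀ gives AᵀA·[m, b]ᵀ = Aᵀv.
Determinant 4·309593 − 763² = 656203.
m = ((-1525)·309593 − 763·(-619663))/656203 = 673544/656203; b = (4·(-619663) − 763·(-1525))/656203 = -1315077/656203.

m = 1.03, b = -2.00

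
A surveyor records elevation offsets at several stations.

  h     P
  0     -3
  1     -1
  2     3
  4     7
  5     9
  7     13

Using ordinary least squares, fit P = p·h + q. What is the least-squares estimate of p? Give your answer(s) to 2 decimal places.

From the data, Σh·h = 95, Σh = 19, Σ1 = 6.
For XᵀP: Σh·P = 169, ΣP = 28.
Eliminating q: 6·(row 1) − 19·(row 2) gives 209·p = 6·169 − 19·28 = 482, so p = 482/209.
Then q = (28 − 19·(482/209))/6 = -29/11.

p = 2.31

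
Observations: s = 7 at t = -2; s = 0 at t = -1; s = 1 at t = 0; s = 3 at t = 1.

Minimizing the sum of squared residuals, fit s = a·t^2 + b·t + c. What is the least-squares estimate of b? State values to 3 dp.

Sums needed: Σt^2·t^2 = 18, Σt^2·t = -8, Σt^2 = 6, Σt·t = 6, Σt = -2, Σ1 = 4.
Moment sums: Σt^2·s = 31, Σt·s = -11, Σs = 11.
Normal equations: [[18, -8, 6]; [-8, 6, -2]; [6, -2, 4]]·[a, b, c]ᵀ = [31, -11, 11]ᵀ.
Solving the 3×3 system (Gaussian elimination) gives a = 9/4, b = 23/20, c = -1/20.

b = 1.150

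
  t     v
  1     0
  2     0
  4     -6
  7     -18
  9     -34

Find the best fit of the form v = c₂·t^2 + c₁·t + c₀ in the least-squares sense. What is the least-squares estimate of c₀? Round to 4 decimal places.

c₀ = -0.3082

The normal equations are: 9235·c₂ + 1145·c₁ + 151·c₀ = -3732;  1145·c₂ + 151·c₁ + 23·c₀ = -456;  151·c₂ + 23·c₁ + 5·c₀ = -58.
Row-reducing yields c₂ = -1791/3517, c₁ = 3125/3517, c₀ = -1084/3517.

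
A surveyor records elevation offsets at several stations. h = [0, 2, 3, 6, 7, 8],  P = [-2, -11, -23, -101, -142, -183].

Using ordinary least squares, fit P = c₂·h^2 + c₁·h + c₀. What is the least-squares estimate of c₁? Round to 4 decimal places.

c₁ = 1.9125

Compute the Gram sums: Σh^2·h^2 = 7890, Σh^2·h = 1106, Σh^2 = 162, Σh·h = 162, Σh = 26, Σ1 = 6.
And Σh^2·P = -22557, Σh·P = -3155, ΣP = -462.
Inverting the 3×3 Gram matrix, [c₂, c₁, c₀]ᵀ = [-247/80, 153/80, -77/40]ᵀ.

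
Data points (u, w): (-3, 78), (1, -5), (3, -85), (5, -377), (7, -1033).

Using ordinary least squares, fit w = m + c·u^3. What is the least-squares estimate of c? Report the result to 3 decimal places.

Sums needed: Σ1 = 5, Σu^3 = 469, Σu^3·u^3 = 134733.
Moment sums: Σw = -1422, Σu^3·w = -405850.
Eliminating c: 134733·(row 1) − 469·(row 2) gives 453704·m = 134733·(-1422) − 469·(-405850) = -1246676, so m = -311669/113426.
Then c = ((-405850) − 469·(-311669/113426))/134733 = -340583/113426.

c = -3.003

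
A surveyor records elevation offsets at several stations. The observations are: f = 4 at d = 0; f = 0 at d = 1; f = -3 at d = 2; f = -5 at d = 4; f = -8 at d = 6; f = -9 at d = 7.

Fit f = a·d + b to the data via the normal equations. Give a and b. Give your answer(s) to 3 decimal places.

a = -1.703, b = 2.178

Sums needed: Σd·d = 106, Σd = 20, Σ1 = 6.
Right-hand side: Σd·f = -137, Σf = -21.
Determinant 106·6 − 20² = 236.
a = ((-137)·6 − 20·(-21))/236 = -201/118; b = (106·(-21) − 20·(-137))/236 = 257/118.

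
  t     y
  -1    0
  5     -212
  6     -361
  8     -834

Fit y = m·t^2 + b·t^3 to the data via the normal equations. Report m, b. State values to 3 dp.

m = -0.954, b = -1.510

Normal-equation sums: Σt^2·t^2 = 6018, Σt^2·t^3 = 43668, Σt^3·t^3 = 324426.
And Σt^2·y = -71672, Σt^3·y = -531484.
So XᵀX·[m, b]ᵀ = Xᵀy: [[6018, 43668]; [43668, 324426]]·[m, b]ᵀ = [-71672, -531484]ᵀ.
det = 6018·324426 − 43668² = 45501444.
m = ((-71672)·324426 − 43668·(-531484))/45501444 = -3618080/3791787; b = (6018·(-531484) − 43668·(-71672))/45501444 = -5724818/3791787.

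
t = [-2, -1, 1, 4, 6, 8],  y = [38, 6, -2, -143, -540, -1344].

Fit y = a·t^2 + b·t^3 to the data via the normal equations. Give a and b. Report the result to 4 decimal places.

From the data, Σt^2·t^2 = 5666, Σt^2·t^3 = 41536, Σt^3·t^3 = 312962.
Right-hand side: Σt^2·y = -107588, Σt^3·y = -814232.
AᵀA·[a, b]ᵀ = Aᵀy becomes [[5666, 41536]; [41536, 312962]]·[a, b]ᵀ = [-107588, -814232]ᵀ.
Determinant 5666·312962 − 41536² = 48003396.
a = ((-107588)·312962 − 41536·(-814232))/48003396 = 5320882/1714407; b = (5666·(-814232) − 41536·(-107588))/48003396 = -5166548/1714407.

a = 3.1036, b = -3.0136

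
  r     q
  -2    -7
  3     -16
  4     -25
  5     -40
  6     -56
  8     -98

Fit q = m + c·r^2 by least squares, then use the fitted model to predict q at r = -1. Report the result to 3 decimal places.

Compute the Gram sums: Σ1 = 6, Σr^2 = 154, Σr^2·r^2 = 6370.
Right-hand side: Σq = -242, Σr^2·q = -9860.
Normal equations: [[6, 154]; [154, 6370]]·[m, c]ᵀ = [-242, -9860]ᵀ.
Δ = 6·6370 − 154² = 14504.
m = ((-242)·6370 − 154·(-9860))/14504 = -825/518; c = (6·(-9860) − 154·(-242))/14504 = -5473/3626.
At r = -1: q̂ = (-825/518)·(1) + (-5473/3626)·(1) = -152/49.

q̂ = -3.102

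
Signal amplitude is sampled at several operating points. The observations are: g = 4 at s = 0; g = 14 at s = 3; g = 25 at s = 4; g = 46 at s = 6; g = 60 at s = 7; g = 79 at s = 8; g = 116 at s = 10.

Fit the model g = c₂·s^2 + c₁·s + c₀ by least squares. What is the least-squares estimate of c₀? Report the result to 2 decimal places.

c₀ = 3.63

Compute the Gram sums: Σs^2·s^2 = 18130, Σs^2·s = 2162, Σs^2 = 274, Σs·s = 274, Σs = 38, Σ1 = 7.
For Xᵀg: Σs^2·g = 21778, Σs·g = 2630, Σg = 344.
XᵀX·[c₂, c₁, c₀]ᵀ = Xᵀg becomes [[18130, 2162, 274]; [2162, 274, 38]; [274, 38, 7]]·[c₂, c₁, c₀]ᵀ = [21778, 2630, 344]ᵀ.
Solving the 3×3 system (Gaussian elimination) gives c₂ = 14143/13524, c₁ = 3803/4508, c₀ = 12269/3381.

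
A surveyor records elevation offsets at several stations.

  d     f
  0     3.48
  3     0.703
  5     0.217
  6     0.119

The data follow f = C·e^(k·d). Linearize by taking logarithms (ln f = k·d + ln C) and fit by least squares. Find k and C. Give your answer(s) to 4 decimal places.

Let Y = ln f. Fitting Y = k·d + ln C by least squares:
Over the data: Σd = 14.0000, Σ(d)² = 70.0000, Σln f = -2.7619, Σd·ln f = -21.4683.
Normal system: [[70.0000, 14.0000]; [14.0000, 4]]·[k, ln C]ᵀ = [-21.4683, -2.7619]ᵀ.
Slope k = (n·Σd·ln f − Σd·Σln f)/(n·Σ(d)² − (Σd)²) = (4·-21.4683 − 14.0000·-2.7619)/84.0000 = -0.56199; ln C = (Σln f − k·Σd)/n = 1.27650, so C = exp(1.27650) = 3.58407.

k = -0.5620, C = 3.5841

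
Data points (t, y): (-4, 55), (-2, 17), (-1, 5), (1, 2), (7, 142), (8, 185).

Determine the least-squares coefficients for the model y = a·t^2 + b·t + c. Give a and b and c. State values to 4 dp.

The normal equations are: 6771·a + 783·b + 135·c = 19753;  783·a + 135·b + 9·c = 2217;  135·a + 9·b + 6·c = 406.
(Σt^2·t^2 = 6771, Σt^2·t = 783, Σt^2 = 135, Σt·t = 135, Σt = 9, Σ1 = 6, Σt^2·y = 19753, Σt·y = 2217, Σy = 406.)
Row-reducing yields a = 4403/1440, b = -17809/12960, c = 2011/2160.

a = 3.0576, b = -1.3742, c = 0.9310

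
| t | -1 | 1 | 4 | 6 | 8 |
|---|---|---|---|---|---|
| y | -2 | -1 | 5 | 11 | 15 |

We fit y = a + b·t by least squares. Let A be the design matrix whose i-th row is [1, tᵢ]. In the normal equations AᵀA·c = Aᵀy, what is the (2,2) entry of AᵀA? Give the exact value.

118

Row 2 ↔ basis t, column 2 ↔ basis t, so (AᵀA)_{2,2} = Σᵢ (t)·(t) = (-1)·(-1) + (1)·(1) + (4)·(4) + (6)·(6) + (8)·(8) = 118.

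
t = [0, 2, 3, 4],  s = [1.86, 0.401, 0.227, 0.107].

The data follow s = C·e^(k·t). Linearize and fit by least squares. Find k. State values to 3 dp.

Let Y = ln s. Fitting Y = k·t + ln C by least squares:
Sums: Σt = 9.0000, Σ(t)² = 29.0000, Σln s = -4.0109, Σt·ln s = -15.2157.
Normal system: [[29.0000, 9.0000]; [9.0000, 4]]·[k, ln C]ᵀ = [-15.2157, -4.0109]ᵀ.
Solving (det = 35.0000): k = -0.70755, ln C = 0.58925.

k = -0.708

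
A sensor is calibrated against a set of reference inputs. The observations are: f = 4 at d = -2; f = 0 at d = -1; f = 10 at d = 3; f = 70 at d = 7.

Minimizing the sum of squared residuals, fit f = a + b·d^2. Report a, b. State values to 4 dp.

a = -2.1324, b = 1.4687

Sums needed: Σ1 = 4, Σd^2 = 63, Σd^2·d^2 = 2499.
Moment sums: Σf = 84, Σd^2·f = 3536.
So AᵀA·[a, b]ᵀ = Aᵀf: [[4, 63]; [63, 2499]]·[a, b]ᵀ = [84, 3536]ᵀ.
Eliminating b: 2499·(row 1) − 63·(row 2) gives 6027·a = 2499·84 − 63·3536 = -12852, so a = -612/287.
Then b = (3536 − 63·(-612/287))/2499 = 8852/6027.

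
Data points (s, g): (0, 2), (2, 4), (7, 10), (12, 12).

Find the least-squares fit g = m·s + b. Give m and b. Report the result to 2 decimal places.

The normal equations are: 197·m + 21·b = 222;  21·m + 4·b = 28.
Eliminating b: 4·(row 1) − 21·(row 2) gives 347·m = 4·222 − 21·28 = 300, so m = 300/347.
Then b = (28 − 21·(300/347))/4 = 854/347.

m = 0.86, b = 2.46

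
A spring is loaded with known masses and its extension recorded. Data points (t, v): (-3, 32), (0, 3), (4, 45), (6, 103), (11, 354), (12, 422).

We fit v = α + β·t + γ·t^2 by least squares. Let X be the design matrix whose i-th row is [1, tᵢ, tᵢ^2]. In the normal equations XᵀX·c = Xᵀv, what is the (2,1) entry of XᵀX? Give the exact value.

Row 2 ↔ basis t, column 1 ↔ basis 1, so (XᵀX)_{2,1} = Σᵢ t = (-3)·(1) + (0)·(1) + (4)·(1) + (6)·(1) + (11)·(1) + (12)·(1) = 30.

30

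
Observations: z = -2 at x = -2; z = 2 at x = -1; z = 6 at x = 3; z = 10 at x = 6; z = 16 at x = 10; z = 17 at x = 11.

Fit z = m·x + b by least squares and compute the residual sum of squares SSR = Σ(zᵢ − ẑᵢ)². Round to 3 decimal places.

Setting ∂/∂m … = 0 gives: 271·m + 27·b = 427;  27·m + 6·b = 49.
(Σx·x = 271, Σx = 27, Σ1 = 6, Σx·z = 427, Σz = 49.)
Eliminating b: 6·(row 1) − 27·(row 2) gives 897·m = 6·427 − 27·49 = 1239, so m = 413/299.
Then b = (49 − 27·(413/299))/6 = 1750/897.
Residuals: -82/69, 1283/897, -85/897, -214/897, 212/897, -10/69; SSR = 3230/897.

SSR = 3.601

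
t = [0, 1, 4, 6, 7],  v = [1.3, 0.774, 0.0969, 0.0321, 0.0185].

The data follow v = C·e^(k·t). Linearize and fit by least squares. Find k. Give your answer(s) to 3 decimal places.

With ln vᵢ as the transformed response and tᵢ as the regressor:
XᵀX = [[102.0000, 18.0000]; [18.0000, 5]], rhs = [-58.1558, -9.7568]ᵀ  (here Σt = 18.0000, Σ(t)² = 102.0000, Σln v = -9.7568, Σt·ln v = -58.1558).
Solving (det = 186.0000): k = -0.61912, ln C = 0.27749.

k = -0.619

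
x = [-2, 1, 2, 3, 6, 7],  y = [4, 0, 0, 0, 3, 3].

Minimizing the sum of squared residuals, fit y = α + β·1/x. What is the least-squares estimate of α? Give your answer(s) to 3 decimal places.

The normal equations are: 6·α + (23/14)·β = 10;  (23/14)·α + (2927/1764)·β = -15/14.
(Σ1 = 6, Σ1/x = 23/14, Σ1/x·1/x = 2927/1764, Σy = 10, Σ1/x·y = -15/14.)
Eliminating β: (2927/1764)·(row 1) − (23/14)·(row 2) gives (4267/588)·α = (2927/1764)·10 − (23/14)·(-15/14) = 4625/252, so α = 32375/12801.
Then β = ((-15/14) − (23/14)·(32375/12801))/(2927/1764) = -13440/4267.

α = 2.529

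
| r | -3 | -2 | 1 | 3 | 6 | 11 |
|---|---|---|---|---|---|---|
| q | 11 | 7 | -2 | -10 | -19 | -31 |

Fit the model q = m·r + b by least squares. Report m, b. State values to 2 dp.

The normal system MᵀM·[m, b]ᵀ = Mᵀq is [[180, 16]; [16, 6]]·[m, b]ᵀ = [-534, -44]ᵀ.
Determinant 180·6 − 16² = 824.
m = ((-534)·6 − 16·(-44))/824 = -625/206; b = (180·(-44) − 16·(-534))/824 = 78/103.

m = -3.03, b = 0.76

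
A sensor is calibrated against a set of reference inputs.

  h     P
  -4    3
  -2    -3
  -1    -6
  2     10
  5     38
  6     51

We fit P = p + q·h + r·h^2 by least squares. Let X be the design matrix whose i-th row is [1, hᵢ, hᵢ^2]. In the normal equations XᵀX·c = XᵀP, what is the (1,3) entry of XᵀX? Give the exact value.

Row 1 ↔ basis 1, column 3 ↔ basis h^2, so (XᵀX)_{1,3} = Σᵢ h^2 = (1)·(16) + (1)·(4) + (1)·(1) + (1)·(4) + (1)·(25) + (1)·(36) = 86.

86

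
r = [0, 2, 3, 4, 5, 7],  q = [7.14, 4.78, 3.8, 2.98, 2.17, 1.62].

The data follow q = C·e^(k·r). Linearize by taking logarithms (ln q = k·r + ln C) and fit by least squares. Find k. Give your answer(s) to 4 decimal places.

k = -0.2203

Let Y = ln q. Fitting Y = k·r + ln C by least squares:
XᵀX = [[103.0000, 21.0000]; [21.0000, 6]], rhs = [18.7522, 7.2142]ᵀ  (here Σr = 21.0000, Σ(r)² = 103.0000, Σln q = 7.2142, Σr·ln q = 18.7522).
Slope k = (n·Σr·ln q − Σr·Σln q)/(n·Σ(r)² − (Σr)²) = (6·18.7522 − 21.0000·7.2142)/177.0000 = -0.22026; ln C = (Σln q − k·Σr)/n = 1.97327.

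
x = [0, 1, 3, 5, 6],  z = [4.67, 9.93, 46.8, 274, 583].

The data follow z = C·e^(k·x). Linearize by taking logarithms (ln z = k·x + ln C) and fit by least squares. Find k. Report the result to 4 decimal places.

Let Y = ln z. Fitting Y = k·x + ln C by least squares:
Σx = 15.0000, Σ(x)² = 71.0000, Σln z = 19.6639, Σx·ln z = 80.1080.
Normal system: [[71.0000, 15.0000]; [15.0000, 5]]·[k, ln C]ᵀ = [80.1080, 19.6639]ᵀ.
Slope k = (n·Σx·ln z − Σx·Σln z)/(n·Σ(x)² − (Σx)²) = (5·80.1080 − 15.0000·19.6639)/130.0000 = 0.81216; ln C = (Σln z − k·Σx)/n = 1.49630.

k = 0.8122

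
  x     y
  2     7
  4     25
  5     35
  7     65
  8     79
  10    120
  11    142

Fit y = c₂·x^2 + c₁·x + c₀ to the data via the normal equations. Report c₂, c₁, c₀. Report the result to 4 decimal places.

c₂ = 0.9189, c₁ = 3.0246, c₀ = -2.4881

Sums needed: Σx^2·x^2 = 32035, Σx^2·x = 3383, Σx^2 = 379, Σx·x = 379, Σx = 47, Σ1 = 7.
Moment sums: Σx^2·y = 38726, Σx·y = 4138, Σy = 473.
Normal equations: [[32035, 3383, 379]; [3383, 379, 47]; [379, 47, 7]]·[c₂, c₁, c₀]ᵀ = [38726, 4138, 473]ᵀ.
Inverting the 3×3 Gram matrix, [c₂, c₁, c₀]ᵀ = [1235/1344, 1355/448, -209/84]ᵀ.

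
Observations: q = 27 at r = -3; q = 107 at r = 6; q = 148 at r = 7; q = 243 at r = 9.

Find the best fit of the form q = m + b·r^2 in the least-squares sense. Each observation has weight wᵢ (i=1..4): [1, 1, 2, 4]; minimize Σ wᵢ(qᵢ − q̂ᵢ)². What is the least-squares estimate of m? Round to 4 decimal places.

m = 0.0840

AᵀWA·[m, b]ᵀ = AᵀWq reads: 8·m + 467·b = 1402;  467·m + 32423·b = 97331.
(Σwᵢ·1 = 8, Σwᵢ·r^2 = 467, Σwᵢ·r^2·r^2 = 32423, Σwᵢ·q = 1402, Σwᵢ·r^2·q = 97331.)
Δ = 8·32423 − 467² = 41295.
m = (1402·32423 − 467·97331)/41295 = 3469/41295; b = (8·97331 − 467·1402)/41295 = 123914/41295.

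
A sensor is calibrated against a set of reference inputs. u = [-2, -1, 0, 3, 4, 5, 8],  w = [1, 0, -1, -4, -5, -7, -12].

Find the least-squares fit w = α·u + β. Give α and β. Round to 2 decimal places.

From the data, Σu·u = 119, Σu = 17, Σ1 = 7.
Moment sums: Σu·w = -165, Σw = -28.
Normal equations: [[119, 17]; [17, 7]]·[α, β]ᵀ = [-165, -28]ᵀ.
Determinant 119·7 − 17² = 544.
α = ((-165)·7 − 17·(-28))/544 = -679/544; β = (119·(-28) − 17·(-165))/544 = -31/32.

α = -1.25, β = -0.97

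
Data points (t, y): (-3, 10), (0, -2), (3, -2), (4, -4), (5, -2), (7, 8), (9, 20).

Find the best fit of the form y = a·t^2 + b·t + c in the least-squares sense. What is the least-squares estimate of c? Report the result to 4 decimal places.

Setting ∂/∂a … = 0 gives: 10005·a + 1261·b + 189·c = 1970;  1261·a + 189·b + 25·c = 174;  189·a + 25·b + 7·c = 28.
(Σt^2·t^2 = 10005, Σt^2·t = 1261, Σt^2 = 189, Σt·t = 189, Σt = 25, Σ1 = 7, Σt^2·y = 1970, Σt·y = 174, Σy = 28.)
Row-reducing yields a = 33989/63614, b = -152537/63614, c = -59236/31807.

c = -1.8624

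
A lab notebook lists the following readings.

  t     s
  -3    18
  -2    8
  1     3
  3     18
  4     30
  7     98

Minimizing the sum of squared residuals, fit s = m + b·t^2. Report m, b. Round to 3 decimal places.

Sums needed: Σ1 = 6, Σt^2 = 88, Σt^2·t^2 = 2836.
For Xᵀs: Σs = 175, Σt^2·s = 5641.
det = 6·2836 − 88² = 9272.
m = (175·2836 − 88·5641)/9272 = -27/2318; b = (6·5641 − 88·175)/9272 = 9223/4636.

m = -0.012, b = 1.989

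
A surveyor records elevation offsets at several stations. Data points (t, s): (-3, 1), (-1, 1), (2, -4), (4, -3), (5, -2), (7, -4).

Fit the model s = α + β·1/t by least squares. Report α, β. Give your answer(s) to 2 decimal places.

From the data, Σ1 = 6, Σ1/t = -101/420, Σ1/t·1/t = 261781/176400.
Moment sums: Σs = -11, Σ1/t·s = -2123/420.
XᵀX·[α, β]ᵀ = Xᵀs becomes [[6, -101/420]; [-101/420, 261781/176400]]·[α, β]ᵀ = [-11, -2123/420]ᵀ.
Δ = 6·(261781/176400) − (-101/420)² = 312097/35280.
α = ((-11)·(261781/176400) − (-101/420)·(-2123/420))/(312097/35280) = -3094014/1560485; β = (6·(-2123/420) − (-101/420)·(-11))/(312097/35280) = -1163316/312097.

α = -1.98, β = -3.73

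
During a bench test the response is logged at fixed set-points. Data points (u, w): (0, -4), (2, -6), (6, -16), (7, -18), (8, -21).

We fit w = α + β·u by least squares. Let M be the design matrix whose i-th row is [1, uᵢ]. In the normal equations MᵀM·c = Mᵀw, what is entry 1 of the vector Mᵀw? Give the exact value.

-65

Entry 1 ↔ basis 1, so (Mᵀw)_{1} = Σᵢ wᵢ = (1)·(-4) + (1)·(-6) + (1)·(-16) + (1)·(-18) + (1)·(-21) = -65.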